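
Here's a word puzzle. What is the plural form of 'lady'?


Apply rule: Change -y to -ies (consonant + y). 'lady' becomes 'ladies'.

ladies


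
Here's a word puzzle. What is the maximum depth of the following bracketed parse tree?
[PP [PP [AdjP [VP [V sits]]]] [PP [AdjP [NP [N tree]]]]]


Count bracket nesting levels:
'[' at pos 0: depth = 1
'[' at pos 4: depth = 2
'[' at pos 8: depth = 3
'[' at pos 14: depth = 4
'[' at pos 18: depth = 5
'[' at pos 30: depth = 2
'[' at pos 34: depth = 3
'[' at pos 40: depth = 4
'[' at pos 44: depth = 5
Maximum depth reached: 5

5


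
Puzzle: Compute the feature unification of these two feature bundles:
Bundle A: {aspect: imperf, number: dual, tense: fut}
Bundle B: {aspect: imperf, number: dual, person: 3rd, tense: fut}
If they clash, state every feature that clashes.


Compare features:
aspect: A=imperf vs B=imperf -> unified: imperf
number: A=dual vs B=dual -> unified: dual
person: A=_ vs B=3rd -> unified: 3rd
tense: A=fut vs B=fut -> unified: fut
No clashes found.

Unified: {aspect: imperf, number: dual, person: 3rd, tense: fut}


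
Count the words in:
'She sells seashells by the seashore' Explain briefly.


Split into words: She | sells | seashells | by | the | seashore = 6 words.

6


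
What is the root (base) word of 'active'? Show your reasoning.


Remove suffix '-ive' from 'active' to get root 'act'.

act


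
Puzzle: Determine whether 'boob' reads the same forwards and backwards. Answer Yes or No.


Forward: 'boob'
Reversed: 'boob'
They are identical.

Yes


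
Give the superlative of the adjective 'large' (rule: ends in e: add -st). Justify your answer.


Apply superlative formation (ends in e: add -st): 'large' -> 'largest'.

largest


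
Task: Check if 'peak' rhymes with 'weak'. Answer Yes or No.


Rime (stressed vowel + following sounds) of 'peak': -eak = /iːk/
Rime of 'weak': -eak = /iːk/
/iːk/ and /iːk/ are the same ending sound, so the words rhyme.

Yes


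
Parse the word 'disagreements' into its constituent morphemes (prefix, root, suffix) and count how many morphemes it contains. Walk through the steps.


Step 1: Identify prefix: 'dis' (meaning: not/apart)
Step 2: Identify root: 'agree'
Step 3: Identify suffix(es): 'ment, s'
Decomposition: dis- (prefix: not/apart) + agree (root) + -ment (suffix: action/result) + -s (plural)
Total morphemes: 4

4 morphemes (dis- (prefix: not/apart) + agree (root) + -ment (suffix: action/result) + -s (plural))


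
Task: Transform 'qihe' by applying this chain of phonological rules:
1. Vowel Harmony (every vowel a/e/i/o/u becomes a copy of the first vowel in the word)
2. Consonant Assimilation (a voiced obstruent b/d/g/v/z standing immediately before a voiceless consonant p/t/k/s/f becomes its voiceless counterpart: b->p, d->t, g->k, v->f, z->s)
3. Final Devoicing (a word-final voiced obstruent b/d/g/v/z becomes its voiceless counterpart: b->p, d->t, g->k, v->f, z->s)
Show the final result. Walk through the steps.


Starting form: 'qihe'
Rule 1: Vowel Harmony: all vowels become 'i' (matching first vowel). 'qihe' -> 'qihi'
Rule 2: Consonant Assimilation: no voiced obstruent (b/d/g/v/z) stands immediately before a voiceless consonant (p/t/k/s/f). No change.
Rule 3: Final Devoicing: the word ends in the vowel 'i', not a consonant. No change.
Final form: 'qihi'

qihi


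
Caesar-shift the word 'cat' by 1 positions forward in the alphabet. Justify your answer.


Shift each letter by 1: c -> d, a -> b, t -> u. Result: 'dbu'.

dbu


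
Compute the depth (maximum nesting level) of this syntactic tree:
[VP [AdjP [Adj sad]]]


Count bracket nesting levels:
'[' at pos 0: depth = 1
'[' at pos 4: depth = 2
'[' at pos 10: depth = 3
Maximum depth reached: 3

3


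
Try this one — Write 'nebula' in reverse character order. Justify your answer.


Reverse 'nebula' character by character: 'aluben'.

aluben


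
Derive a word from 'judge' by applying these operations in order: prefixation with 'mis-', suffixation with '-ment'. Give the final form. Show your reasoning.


Step 1: Add prefix 'mis-' to 'judge' = 'misjudge'
Step 2: Add suffix '-ment' to 'misjudge' = 'misjudgment'

misjudgment


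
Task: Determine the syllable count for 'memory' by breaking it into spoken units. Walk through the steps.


Break 'memory' into syllables: mem-o-ry -> mem | o | ry = 3 syllables

3 syllables


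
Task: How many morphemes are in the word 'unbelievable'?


Decomposition: un- (prefix) + believe (root) + -able (suffix) = 3 morpheme(s)

3 morphemes


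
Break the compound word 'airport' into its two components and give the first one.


Split 'airport' into 'air' + 'port'. The first part is 'air'.

air


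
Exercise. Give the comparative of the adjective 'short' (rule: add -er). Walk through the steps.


Apply comparative formation (add -er): 'short' -> 'shorter'.

shorter


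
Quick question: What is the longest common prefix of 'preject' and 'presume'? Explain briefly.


Compare from the start: 3 characters match: 'pre'. Mismatch at position 4: 'j' vs 's'.

pre


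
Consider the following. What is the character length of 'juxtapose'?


Spell out 'juxtapose' and number each letter: j(1), u(2), x(3), t(4), a(5), p(6), o(7), s(8), e(9). Total: 9 letters.

9


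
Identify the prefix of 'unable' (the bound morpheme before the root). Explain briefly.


The word 'unable' = 'un' (prefix) + 'able' (root). The prefix is 'un'.

un


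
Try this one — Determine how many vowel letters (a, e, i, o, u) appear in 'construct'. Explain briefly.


Vowels in 'construct': o, u = 2 vowels.

2


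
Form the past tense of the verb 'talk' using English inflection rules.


Apply rule: Add -ed. 'talk' becomes 'talked'.

talked


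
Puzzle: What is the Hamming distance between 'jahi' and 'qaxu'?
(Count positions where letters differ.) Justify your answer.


Alignment:
Position 1: 'j' vs 'q' = DIFFER
Position 2: 'a' vs 'a' = match
Position 3: 'h' vs 'x' = DIFFER
Position 4: 'i' vs 'u' = DIFFER
Total differences: 3

3


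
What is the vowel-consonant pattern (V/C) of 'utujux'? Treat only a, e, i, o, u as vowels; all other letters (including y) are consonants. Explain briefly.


Letter mapping: u = V, t = C, u = V, j = C, u = V, x = C.

VCVCVC


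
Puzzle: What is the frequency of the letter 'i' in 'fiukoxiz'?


Letter 'i' in 'fiukoxiz': found at position(s) 2, 7 = 2 occurrence(s).

2


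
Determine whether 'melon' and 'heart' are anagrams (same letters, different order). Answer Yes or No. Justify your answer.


Sorted letters of 'melon': 'elmno'
Sorted letters of 'heart': 'aehrt'
They do not match.

No


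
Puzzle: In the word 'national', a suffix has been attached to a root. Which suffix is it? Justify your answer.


The word 'national' = 'nation' (root) + '-al' (suffix). The suffix is '-al'.

al


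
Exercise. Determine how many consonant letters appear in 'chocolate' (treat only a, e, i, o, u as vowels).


Consonants in 'chocolate': c, h, c, l, t = 5 consonants.

5


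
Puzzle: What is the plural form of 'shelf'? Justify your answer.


Apply rule: Change -f to -ves. 'shelf' becomes 'shelves'.

shelves


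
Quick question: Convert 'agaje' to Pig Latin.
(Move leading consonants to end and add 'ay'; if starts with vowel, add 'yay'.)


'agaje' starts with a vowel, so add 'yay': 'agajeyay'.

agajeyay


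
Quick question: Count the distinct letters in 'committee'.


Unique letters in 'committee': {c, e, i, m, o, t} = 6 distinct letters.

6


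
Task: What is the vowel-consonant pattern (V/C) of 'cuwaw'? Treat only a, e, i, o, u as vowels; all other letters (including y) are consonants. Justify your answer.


Letter mapping: c = C, u = V, w = C, a = V, w = C.

CVCVC


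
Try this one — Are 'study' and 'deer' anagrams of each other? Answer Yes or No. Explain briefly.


Sorted letters of 'study': 'dstuy'
Sorted letters of 'deer': 'deer'
They do not match.

No


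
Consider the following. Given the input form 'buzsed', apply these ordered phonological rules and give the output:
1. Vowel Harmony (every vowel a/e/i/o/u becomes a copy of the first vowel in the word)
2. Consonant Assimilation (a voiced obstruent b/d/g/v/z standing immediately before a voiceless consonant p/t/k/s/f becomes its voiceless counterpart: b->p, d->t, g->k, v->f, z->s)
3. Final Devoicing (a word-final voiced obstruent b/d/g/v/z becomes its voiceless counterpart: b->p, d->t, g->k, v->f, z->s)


Starting form: 'buzsed'
Rule 1: Vowel Harmony: all vowels become 'u' (matching first vowel). 'buzsed' -> 'buzsud'
Rule 2: Consonant Assimilation: voiced obstruent before voiceless consonant becomes voiceless ('zs' -> 'ss'). 'buzsud' -> 'bussud'
Rule 3: Final Devoicing: word-final voiced obstruent 'd' becomes voiceless 't'. 'bussud' -> 'bussut'
Final form: 'bussut'

bussut


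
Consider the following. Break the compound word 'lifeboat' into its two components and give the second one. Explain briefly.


Split 'lifeboat' into 'life' + 'boat'. The second part is 'boat'.

boat


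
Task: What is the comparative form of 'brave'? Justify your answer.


Apply comparative formation (ends in e: add -r): 'brave' -> 'braver'.

braver


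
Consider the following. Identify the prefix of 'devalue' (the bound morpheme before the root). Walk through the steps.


The word 'devalue' = 'de' (prefix) + 'value' (root). The prefix is 'de'.

de


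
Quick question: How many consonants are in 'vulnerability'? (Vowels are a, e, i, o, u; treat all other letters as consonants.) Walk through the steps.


Consonants in 'vulnerability': v, l, n, r, b, l, t, y = 8 consonants.

8


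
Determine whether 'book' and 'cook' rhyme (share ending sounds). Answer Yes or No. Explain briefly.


Rime (stressed vowel + following sounds) of 'book': -ook = /ʊk/
Rime of 'cook': -ook = /ʊk/
/ʊk/ and /ʊk/ are the same ending sound, so the words rhyme.

Yes


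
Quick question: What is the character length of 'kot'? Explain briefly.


Spell out 'kot' and number each letter: k(1), o(2), t(3). Total: 3 letters.

3


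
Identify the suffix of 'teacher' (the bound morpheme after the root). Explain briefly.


The word 'teacher' = 'teach' (root) + '-er' (suffix). The suffix is '-er'.

er


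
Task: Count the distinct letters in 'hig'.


Unique letters in 'hig': {g, h, i} = 3 distinct letters.

3


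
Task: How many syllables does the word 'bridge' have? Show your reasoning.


Break 'bridge' into syllables: bridge -> bridge = 1 syllable

1 syllable


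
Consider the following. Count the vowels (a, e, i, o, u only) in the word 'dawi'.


Vowels in 'dawi': a, i = 2 vowels.

2


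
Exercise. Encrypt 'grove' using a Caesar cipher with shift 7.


Shift each letter by 7: g -> n, r -> y, o -> v, v -> c, e -> l. Result: 'nyvcl'.

nyvcl


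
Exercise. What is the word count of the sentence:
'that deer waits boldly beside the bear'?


Split into words: that | deer | waits | boldly | beside | the | bear = 7 words.

7


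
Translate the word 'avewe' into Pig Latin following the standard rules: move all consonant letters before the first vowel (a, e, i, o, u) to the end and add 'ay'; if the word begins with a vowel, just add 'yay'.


'avewe' starts with a vowel, so add 'yay': 'aveweyay'.

aveweyay


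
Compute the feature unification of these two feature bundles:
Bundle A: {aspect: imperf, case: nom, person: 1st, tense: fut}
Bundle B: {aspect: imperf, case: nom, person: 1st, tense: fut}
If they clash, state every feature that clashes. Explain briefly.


Compare features:
aspect: A=imperf vs B=imperf -> unified: imperf
case: A=nom vs B=nom -> unified: nom
person: A=1st vs B=1st -> unified: 1st
tense: A=fut vs B=fut -> unified: fut
No clashes found.

Unified: {aspect: imperf, case: nom, person: 1st, tense: fut}


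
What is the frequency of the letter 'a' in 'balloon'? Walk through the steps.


Letter 'a' in 'balloon': found at position(s) 2 = 1 occurrence(s).

1


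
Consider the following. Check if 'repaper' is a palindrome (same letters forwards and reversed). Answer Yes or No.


Forward: 'repaper'
Reversed: 'repaper'
They are identical.

Yes


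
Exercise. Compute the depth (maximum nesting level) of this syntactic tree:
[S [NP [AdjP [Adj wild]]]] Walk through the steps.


Count bracket nesting levels:
'[' at pos 0: depth = 1
'[' at pos 3: depth = 2
'[' at pos 7: depth = 3
'[' at pos 13: depth = 4
Maximum depth reached: 4

4


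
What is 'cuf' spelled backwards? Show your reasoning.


Reverse 'cuf' character by character: 'fuc'.

fuc


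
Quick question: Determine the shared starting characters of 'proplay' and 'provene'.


Compare from the start: 3 characters match: 'pro'. Mismatch at position 4: 'p' vs 'v'.

pro


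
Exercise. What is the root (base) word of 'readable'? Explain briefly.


Remove suffix '-able' from 'readable' to get root 'read'.

read


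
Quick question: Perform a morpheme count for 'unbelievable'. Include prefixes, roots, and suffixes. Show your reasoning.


Decomposition: un- (prefix) + believe (root) + -able (suffix) = 3 morpheme(s)

3 morphemes


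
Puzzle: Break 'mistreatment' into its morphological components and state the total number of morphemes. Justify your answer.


Step 1: Identify prefix: 'mis' (meaning: wrongly)
Step 2: Identify root: 'treat'
Step 3: Identify suffix(es): 'ment'
Decomposition: mis- (prefix: wrongly) + treat (root) + -ment (suffix: action/result)
Total morphemes: 3

3 morphemes (mis- (prefix: wrongly) + treat (root) + -ment (suffix: action/result))


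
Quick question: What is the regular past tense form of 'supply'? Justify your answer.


Apply rule: Change -y to -ied. 'supply' becomes 'supplied'.

supplied


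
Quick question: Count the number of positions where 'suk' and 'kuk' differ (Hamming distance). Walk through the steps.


Alignment:
Position 1: 's' vs 'k' = DIFFER
Position 2: 'u' vs 'u' = match
Position 3: 'k' vs 'k' = match
Total differences: 1

1


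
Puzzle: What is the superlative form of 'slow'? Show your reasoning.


Apply superlative formation (add -est): 'slow' -> 'slowest'.

slowest


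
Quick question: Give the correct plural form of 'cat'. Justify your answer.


Apply rule: Add -s. 'cat' becomes 'cats'.

cats


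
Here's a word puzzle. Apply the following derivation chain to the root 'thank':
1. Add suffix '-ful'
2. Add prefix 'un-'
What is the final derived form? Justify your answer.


Step 1: Add suffix '-ful' to 'thank' = 'thankful'
Step 2: Add prefix 'un-' to 'thankful' = 'unthankful'

unthankful


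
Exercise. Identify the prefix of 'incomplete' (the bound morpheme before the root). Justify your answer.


The word 'incomplete' = 'in' (prefix) + 'complete' (root). The prefix is 'in'.

in


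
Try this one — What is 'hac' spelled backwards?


Reverse 'hac' character by character: 'cah'.

cah


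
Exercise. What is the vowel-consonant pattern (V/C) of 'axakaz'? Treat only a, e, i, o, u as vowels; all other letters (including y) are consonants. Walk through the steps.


Letter mapping: a = V, x = C, a = V, k = C, a = V, z = C.

VCVCVC


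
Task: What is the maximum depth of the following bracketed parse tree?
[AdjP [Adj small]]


Count bracket nesting levels:
'[' at pos 0: depth = 1
'[' at pos 6: depth = 2
Maximum depth reached: 2

2


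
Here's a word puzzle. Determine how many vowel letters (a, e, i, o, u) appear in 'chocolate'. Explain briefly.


Vowels in 'chocolate': o, o, a, e = 4 vowels.

4


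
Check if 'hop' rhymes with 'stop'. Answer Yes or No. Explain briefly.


Rime (stressed vowel + following sounds) of 'hop': -op = /ɒp/
Rime of 'stop': -op = /ɒp/
/ɒp/ and /ɒp/ are the same ending sound, so the words rhyme.

Yes


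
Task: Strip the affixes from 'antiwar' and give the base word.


Remove prefix 'anti' from 'antiwar' to get root 'war'.

war


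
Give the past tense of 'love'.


Apply rule: Add -d (word ends in -e). 'love' becomes 'loved'.

loved


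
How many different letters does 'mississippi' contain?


Unique letters in 'mississippi': {i, m, p, s} = 4 distinct letters.

4


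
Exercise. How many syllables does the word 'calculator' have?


Break 'calculator' into syllables: cal-cu-la-tor -> cal | cu | la | tor = 4 syllables

4 syllables


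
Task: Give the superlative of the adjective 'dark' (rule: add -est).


Apply superlative formation (add -est): 'dark' -> 'darkest'.

darkest


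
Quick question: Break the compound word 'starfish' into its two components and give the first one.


Split 'starfish' into 'star' + 'fish'. The first part is 'star'.

star


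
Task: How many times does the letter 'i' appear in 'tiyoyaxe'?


Letter 'i' in 'tiyoyaxe': found at position(s) 2 = 1 occurrence(s).

1


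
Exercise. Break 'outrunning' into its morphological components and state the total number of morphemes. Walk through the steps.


Step 1: Identify prefix: 'out' (meaning: surpass)
Step 2: Identify root: 'run'
Step 3: Identify suffix(es): 'ing'
Decomposition: out- (prefix: surpass) + run (root) + -ing (suffix: ongoing action)
Total morphemes: 3

3 morphemes (out- (prefix: surpass) + run (root) + -ing (suffix: ongoing action))


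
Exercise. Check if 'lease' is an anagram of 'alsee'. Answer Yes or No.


Sorted letters of 'lease': 'aeels'
Sorted letters of 'alsee': 'aeels'
They match.

Yes


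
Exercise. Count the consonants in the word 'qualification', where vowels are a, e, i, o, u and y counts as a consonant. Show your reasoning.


Consonants in 'qualification': q, l, f, c, t, n = 6 consonants.

6


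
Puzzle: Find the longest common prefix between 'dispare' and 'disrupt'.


Compare from the start: 3 characters match: 'dis'. Mismatch at position 4: 'p' vs 'r'.

dis


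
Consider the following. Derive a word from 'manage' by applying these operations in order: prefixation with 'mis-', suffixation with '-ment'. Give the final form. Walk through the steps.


Step 1: Add prefix 'mis-' to 'manage' = 'mismanage'
Step 2: Add suffix '-ment' to 'mismanage' = 'mismanagement'

mismanagement


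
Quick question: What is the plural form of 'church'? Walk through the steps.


Apply rule: Add -es (sibilant/fricative ending). 'church' becomes 'churches'.

churches


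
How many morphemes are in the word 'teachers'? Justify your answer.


Decomposition: teach (root) + -er (suffix) + -s (plural) = 3 morpheme(s)

3 morphemes


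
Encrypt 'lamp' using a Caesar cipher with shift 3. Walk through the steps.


Shift each letter by 3: l -> o, a -> d, m -> p, p -> s. Result: 'odps'.

odps


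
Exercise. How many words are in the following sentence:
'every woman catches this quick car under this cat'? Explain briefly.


Split into words: every | woman | catches | this | quick | car | under | this | cat = 9 words.

9


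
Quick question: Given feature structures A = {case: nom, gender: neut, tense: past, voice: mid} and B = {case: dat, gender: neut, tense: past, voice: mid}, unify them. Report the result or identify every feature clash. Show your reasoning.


Compare features:
case: A=nom vs B=dat -> CLASH
gender: A=neut vs B=neut -> unified: neut
tense: A=past vs B=past -> unified: past
voice: A=mid vs B=mid -> unified: mid
Clash detected on feature 'case' (nom vs dat); unification fails.

CLASH on 'case' (nom vs dat)


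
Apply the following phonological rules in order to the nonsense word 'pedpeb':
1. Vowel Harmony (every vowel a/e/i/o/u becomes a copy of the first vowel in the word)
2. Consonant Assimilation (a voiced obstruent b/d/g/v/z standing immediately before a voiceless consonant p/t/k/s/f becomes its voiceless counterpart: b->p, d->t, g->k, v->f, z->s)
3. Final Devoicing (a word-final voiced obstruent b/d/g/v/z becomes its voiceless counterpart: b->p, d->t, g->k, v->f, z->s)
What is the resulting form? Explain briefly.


Starting form: 'pedpeb'
Rule 1: Vowel Harmony: all vowels already match. No change.
Rule 2: Consonant Assimilation: voiced obstruent before voiceless consonant becomes voiceless ('dp' -> 'tp'). 'pedpeb' -> 'petpeb'
Rule 3: Final Devoicing: word-final voiced obstruent 'b' becomes voiceless 'p'. 'petpeb' -> 'petpep'
Final form: 'petpep'

petpep


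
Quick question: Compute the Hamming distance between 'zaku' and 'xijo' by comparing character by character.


Alignment:
Position 1: 'z' vs 'x' = DIFFER
Position 2: 'a' vs 'i' = DIFFER
Position 3: 'k' vs 'j' = DIFFER
Position 4: 'u' vs 'o' = DIFFER
Total differences: 4

4


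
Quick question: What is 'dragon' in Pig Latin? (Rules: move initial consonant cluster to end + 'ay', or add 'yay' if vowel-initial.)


'dragon': move consonant cluster 'dr' to end and add 'ay': 'agondray'.

agondray


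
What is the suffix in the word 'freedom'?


The word 'freedom' = 'free' (root) + '-dom' (suffix). The suffix is '-dom'.

dom


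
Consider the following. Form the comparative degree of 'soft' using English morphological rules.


Apply comparative formation (add -er): 'soft' -> 'softer'.

softer


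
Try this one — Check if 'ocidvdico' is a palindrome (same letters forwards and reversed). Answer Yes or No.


Forward: 'ocidvdico'
Reversed: 'ocidvdico'
They are identical.

Yes


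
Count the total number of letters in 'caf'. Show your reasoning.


Spell out 'caf' and number each letter: c(1), a(2), f(3). Total: 3 letters.

3


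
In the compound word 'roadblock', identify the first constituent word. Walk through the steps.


Split 'roadblock' into 'road' + 'block'. The first part is 'road'.

road


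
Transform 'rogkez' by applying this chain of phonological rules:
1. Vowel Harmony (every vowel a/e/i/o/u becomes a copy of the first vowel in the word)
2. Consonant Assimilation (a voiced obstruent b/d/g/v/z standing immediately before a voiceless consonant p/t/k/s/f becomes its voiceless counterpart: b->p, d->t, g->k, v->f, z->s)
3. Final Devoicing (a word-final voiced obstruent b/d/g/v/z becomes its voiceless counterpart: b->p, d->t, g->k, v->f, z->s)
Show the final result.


Starting form: 'rogkez'
Rule 1: Vowel Harmony: all vowels become 'o' (matching first vowel). 'rogkez' -> 'rogkoz'
Rule 2: Consonant Assimilation: voiced obstruent before voiceless consonant becomes voiceless ('gk' -> 'kk'). 'rogkoz' -> 'rokkoz'
Rule 3: Final Devoicing: word-final voiced obstruent 'z' becomes voiceless 's'. 'rokkoz' -> 'rokkos'
Final form: 'rokkos'

rokkos


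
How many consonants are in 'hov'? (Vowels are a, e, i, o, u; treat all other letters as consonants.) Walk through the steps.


Consonants in 'hov': h, v = 2 consonants.

2


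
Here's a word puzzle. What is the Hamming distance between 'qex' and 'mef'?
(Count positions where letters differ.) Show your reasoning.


Alignment:
Position 1: 'q' vs 'm' = DIFFER
Position 2: 'e' vs 'e' = match
Position 3: 'x' vs 'f' = DIFFER
Total differences: 2

2


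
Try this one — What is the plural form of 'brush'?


Apply rule: Add -es (sibilant/fricative ending). 'brush' becomes 'brushes'.

brushes


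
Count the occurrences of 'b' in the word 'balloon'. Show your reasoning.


Letter 'b' in 'balloon': found at position(s) 1 = 1 occurrence(s).

1


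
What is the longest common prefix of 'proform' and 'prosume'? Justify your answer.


Compare from the start: 3 characters match: 'pro'. Mismatch at position 4: 'f' vs 's'.

pro


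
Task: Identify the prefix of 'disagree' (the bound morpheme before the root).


The word 'disagree' = 'dis' (prefix) + 'agree' (root). The prefix is 'dis'.

dis


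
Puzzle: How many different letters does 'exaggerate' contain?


Unique letters in 'exaggerate': {a, e, g, r, t, x} = 6 distinct letters.

6


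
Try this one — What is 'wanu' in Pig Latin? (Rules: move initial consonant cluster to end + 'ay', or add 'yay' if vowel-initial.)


'wanu': move consonant cluster 'w' to end and add 'ay': 'anuway'.

anuway


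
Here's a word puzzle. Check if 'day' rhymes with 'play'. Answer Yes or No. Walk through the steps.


Rime (stressed vowel + following sounds) of 'day': -ay = /eɪ/
Rime of 'play': -ay = /eɪ/
/eɪ/ and /eɪ/ are the same ending sound, so the words rhyme.

Yes


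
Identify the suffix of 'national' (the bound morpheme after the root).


The word 'national' = 'nation' (root) + '-al' (suffix). The suffix is '-al'.

al


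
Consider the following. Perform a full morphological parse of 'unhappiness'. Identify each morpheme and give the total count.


Step 1: Identify prefix: 'un' (meaning: not/reverse)
Step 2: Identify root: 'happy'
Step 3: Identify suffix(es): 'ness'
Decomposition: un- (prefix: not/reverse) + happy (root) + -ness (suffix: state of)
Total morphemes: 3

3 morphemes (un- (prefix: not/reverse) + happy (root) + -ness (suffix: state of))


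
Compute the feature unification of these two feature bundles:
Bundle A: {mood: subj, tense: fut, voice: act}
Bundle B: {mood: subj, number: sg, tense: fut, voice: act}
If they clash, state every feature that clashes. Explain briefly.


Compare features:
mood: A=subj vs B=subj -> unified: subj
number: A=_ vs B=sg -> unified: sg
tense: A=fut vs B=fut -> unified: fut
voice: A=act vs B=act -> unified: act
No clashes found.

Unified: {mood: subj, number: sg, tense: fut, voice: act}


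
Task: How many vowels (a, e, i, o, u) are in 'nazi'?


Vowels in 'nazi': a, i = 2 vowels.

2


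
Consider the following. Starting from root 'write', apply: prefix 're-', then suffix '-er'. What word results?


Step 1: Add prefix 're-' to 'write' = 'rewrite'
Step 2: Add suffix '-er' to 'rewrite' = 'rewriter'

rewriter


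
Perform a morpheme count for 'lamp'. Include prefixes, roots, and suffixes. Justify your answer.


Decomposition: lamp (free morpheme) = 1 morpheme(s)

1 morphemes


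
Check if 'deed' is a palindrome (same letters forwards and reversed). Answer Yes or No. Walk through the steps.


Forward: 'deed'
Reversed: 'deed'
They are identical.

Yes


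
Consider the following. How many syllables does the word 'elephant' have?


Break 'elephant' into syllables: el-e-phant -> el | e | phant = 3 syllables

3 syllables


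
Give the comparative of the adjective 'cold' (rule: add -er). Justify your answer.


Apply comparative formation (add -er): 'cold' -> 'colder'.

colder


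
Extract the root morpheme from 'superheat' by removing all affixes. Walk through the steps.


Remove prefix 'super' from 'superheat' to get root 'heat'.

heat


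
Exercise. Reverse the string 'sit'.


Reverse 'sit' character by character: 'tis'.

tis


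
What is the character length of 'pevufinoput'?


Spell out 'pevufinoput' and number each letter: p(1), e(2), v(3), u(4), f(5), i(6), n(7), o(8), p(9), u(10), t(11). Total: 11 letters.

11


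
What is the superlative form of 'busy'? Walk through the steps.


Apply superlative formation (consonant + y: change y to i, add -est): 'busy' -> 'busiest'.

busiest


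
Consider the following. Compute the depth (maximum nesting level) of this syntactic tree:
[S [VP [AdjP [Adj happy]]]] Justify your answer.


Count bracket nesting levels:
'[' at pos 0: depth = 1
'[' at pos 3: depth = 2
'[' at pos 7: depth = 3
'[' at pos 13: depth = 4
Maximum depth reached: 4

4


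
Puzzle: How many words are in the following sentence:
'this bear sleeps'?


Split into words: this | bear | sleeps = 3 words.

3


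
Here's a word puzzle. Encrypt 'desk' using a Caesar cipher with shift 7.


Shift each letter by 7: d -> k, e -> l, s -> z, k -> r. Result: 'klzr'.

klzr


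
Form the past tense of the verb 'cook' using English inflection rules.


Apply rule: Add -ed. 'cook' becomes 'cooked'.

cooked


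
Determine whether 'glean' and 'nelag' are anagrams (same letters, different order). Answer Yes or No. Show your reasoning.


Sorted letters of 'glean': 'aegln'
Sorted letters of 'nelag': 'aegln'
They match.

Yes


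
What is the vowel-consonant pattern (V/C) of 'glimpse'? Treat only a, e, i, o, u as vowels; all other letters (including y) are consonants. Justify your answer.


Letter mapping: g = C, l = C, i = V, m = C, p = C, s = C, e = V.

CCVCCCV


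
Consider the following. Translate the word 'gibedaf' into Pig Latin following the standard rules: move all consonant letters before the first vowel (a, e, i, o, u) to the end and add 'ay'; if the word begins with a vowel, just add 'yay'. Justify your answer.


'gibedaf': move consonant cluster 'g' to end and add 'ay': 'ibedafgay'.

ibedafgay


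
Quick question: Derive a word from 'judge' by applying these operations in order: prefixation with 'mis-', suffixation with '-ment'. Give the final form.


Step 1: Add prefix 'mis-' to 'judge' = 'misjudge'
Step 2: Add suffix '-ment' to 'misjudge' = 'misjudgment'

misjudgment


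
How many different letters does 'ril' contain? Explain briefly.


Unique letters in 'ril': {i, l, r} = 3 distinct letters.

3


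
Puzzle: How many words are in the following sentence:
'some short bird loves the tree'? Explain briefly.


Split into words: some | short | bird | loves | the | tree = 6 words.

6


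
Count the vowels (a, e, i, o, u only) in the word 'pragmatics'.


Vowels in 'pragmatics': a, a, i = 3 vowels.

3


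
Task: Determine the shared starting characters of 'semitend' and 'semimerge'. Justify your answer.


Compare from the start: 4 characters match: 'semi'. Mismatch at position 5: 't' vs 'm'.

semi


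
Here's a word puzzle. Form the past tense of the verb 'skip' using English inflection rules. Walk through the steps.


Apply rule: Double final consonant and add -ed. 'skip' becomes 'skipped'.

skipped


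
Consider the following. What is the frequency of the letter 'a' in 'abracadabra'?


Letter 'a' in 'abracadabra': found at position(s) 1, 4, 6, 8, 11 = 5 occurrence(s).

5


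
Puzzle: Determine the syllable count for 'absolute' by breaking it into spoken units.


Break 'absolute' into syllables: ab-so-lute -> ab | so | lute = 3 syllables

3 syllables


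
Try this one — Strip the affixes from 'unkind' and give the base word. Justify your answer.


Remove prefix 'un' from 'unkind' to get root 'kind'.

kind


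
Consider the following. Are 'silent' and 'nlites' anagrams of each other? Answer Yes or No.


Sorted letters of 'silent': 'eilnst'
Sorted letters of 'nlites': 'eilnst'
They match.

Yes


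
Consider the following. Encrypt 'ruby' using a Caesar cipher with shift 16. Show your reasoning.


Shift each letter by 16: r -> h, u -> k, b -> r, y -> o. Result: 'hkro'.

hkro


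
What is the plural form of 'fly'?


Apply rule: Change -y to -ies (consonant + y). 'fly' becomes 'flies'.

flies


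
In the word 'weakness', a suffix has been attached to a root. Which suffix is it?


The word 'weakness' = 'weak' (root) + '-ness' (suffix). The suffix is '-ness'.

ness


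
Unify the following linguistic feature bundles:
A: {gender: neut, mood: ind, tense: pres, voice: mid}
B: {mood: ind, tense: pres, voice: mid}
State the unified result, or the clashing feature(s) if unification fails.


Compare features:
gender: A=neut vs B=_ -> unified: neut
mood: A=ind vs B=ind -> unified: ind
tense: A=pres vs B=pres -> unified: pres
voice: A=mid vs B=mid -> unified: mid
No clashes found.

Unified: {gender: neut, mood: ind, tense: pres, voice: mid}


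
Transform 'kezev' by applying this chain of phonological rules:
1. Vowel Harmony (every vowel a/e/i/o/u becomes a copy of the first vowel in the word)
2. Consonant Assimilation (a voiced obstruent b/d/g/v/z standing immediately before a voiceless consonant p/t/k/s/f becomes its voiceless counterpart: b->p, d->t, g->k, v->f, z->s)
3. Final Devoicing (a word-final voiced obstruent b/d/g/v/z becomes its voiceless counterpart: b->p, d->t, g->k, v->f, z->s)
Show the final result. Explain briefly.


Starting form: 'kezev'
Rule 1: Vowel Harmony: all vowels already match. No change.
Rule 2: Consonant Assimilation: no voiced obstruent (b/d/g/v/z) stands immediately before a voiceless consonant (p/t/k/s/f). No change.
Rule 3: Final Devoicing: word-final voiced obstruent 'v' becomes voiceless 'f'. 'kezev' -> 'kezef'
Final form: 'kezef'

kezef


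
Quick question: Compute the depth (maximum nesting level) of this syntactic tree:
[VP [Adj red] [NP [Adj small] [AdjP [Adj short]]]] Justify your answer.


Count bracket nesting levels:
'[' at pos 0: depth = 1
'[' at pos 4: depth = 2
'[' at pos 14: depth = 2
'[' at pos 18: depth = 3
'[' at pos 30: depth = 3
'[' at pos 36: depth = 4
Maximum depth reached: 4

4


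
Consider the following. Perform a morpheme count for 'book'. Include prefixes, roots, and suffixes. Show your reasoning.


Decomposition: book (free morpheme) = 1 morpheme(s)

1 morphemes


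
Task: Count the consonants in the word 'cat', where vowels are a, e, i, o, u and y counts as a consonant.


Consonants in 'cat': c, t = 2 consonants.

2


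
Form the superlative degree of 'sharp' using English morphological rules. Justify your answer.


Apply superlative formation (add -est): 'sharp' -> 'sharpest'.

sharpest


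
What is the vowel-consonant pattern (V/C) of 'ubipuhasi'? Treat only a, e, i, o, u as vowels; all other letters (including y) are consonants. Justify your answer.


Letter mapping: u = V, b = C, i = V, p = C, u = V, h = C, a = V, s = C, i = V.

VCVCVCVCV


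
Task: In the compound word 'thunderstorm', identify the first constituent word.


Split 'thunderstorm' into 'thunder' + 'storm'. The first part is 'thunder'.

thunder


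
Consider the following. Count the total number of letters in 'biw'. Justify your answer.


Spell out 'biw' and number each letter: b(1), i(2), w(3). Total: 3 letters.

3


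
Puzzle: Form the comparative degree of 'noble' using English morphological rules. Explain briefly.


Apply comparative formation (ends in e: add -r): 'noble' -> 'nobler'.

nobler


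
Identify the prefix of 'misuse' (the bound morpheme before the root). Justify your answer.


The word 'misuse' = 'mis' (prefix) + 'use' (root). The prefix is 'mis'.

mis


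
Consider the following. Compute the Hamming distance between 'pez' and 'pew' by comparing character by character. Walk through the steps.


Alignment:
Position 1: 'p' vs 'p' = match
Position 2: 'e' vs 'e' = match
Position 3: 'z' vs 'w' = DIFFER
Total differences: 1

1


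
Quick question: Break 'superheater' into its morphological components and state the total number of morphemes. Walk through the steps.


Step 1: Identify prefix: 'super' (meaning: above)
Step 2: Identify root: 'heat'
Step 3: Identify suffix(es): 'er'
Decomposition: super- (prefix: above) + heat (root) + -er (suffix: one who)
Total morphemes: 3

3 morphemes (super- (prefix: above) + heat (root) + -er (suffix: one who))


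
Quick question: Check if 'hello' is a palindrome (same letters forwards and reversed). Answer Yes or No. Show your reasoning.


Forward: 'hello'
Reversed: 'olleh'
They differ.

No


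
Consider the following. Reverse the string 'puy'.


Reverse 'puy' character by character: 'yup'.

yup


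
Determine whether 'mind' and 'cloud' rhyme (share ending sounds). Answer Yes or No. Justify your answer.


Rime (stressed vowel + following sounds) of 'mind': -ind = /aɪnd/
Rime of 'cloud': -oud = /aʊd/
/aɪnd/ and /aʊd/ are different ending sounds, so the words do not rhyme.

No


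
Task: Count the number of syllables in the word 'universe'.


Break 'universe' into syllables: u-ni-verse -> u | ni | verse = 3 syllables

3 syllables


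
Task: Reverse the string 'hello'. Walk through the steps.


Reverse 'hello' character by character: 'olleh'.

olleh


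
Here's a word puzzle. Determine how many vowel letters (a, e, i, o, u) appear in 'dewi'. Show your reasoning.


Vowels in 'dewi': e, i = 2 vowels.

2


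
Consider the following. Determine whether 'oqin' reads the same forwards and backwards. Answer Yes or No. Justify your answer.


Forward: 'oqin'
Reversed: 'niqo'
They differ.

No


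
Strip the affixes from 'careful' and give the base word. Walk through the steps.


Remove suffix '-ful' from 'careful' to get root 'care'.

care


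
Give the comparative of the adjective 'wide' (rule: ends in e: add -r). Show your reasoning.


Apply comparative formation (ends in e: add -r): 'wide' -> 'wider'.

wider


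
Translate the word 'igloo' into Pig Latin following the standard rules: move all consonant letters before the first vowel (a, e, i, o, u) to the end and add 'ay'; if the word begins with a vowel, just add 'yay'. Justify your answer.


'igloo' starts with a vowel, so add 'yay': 'iglooyay'.

iglooyay


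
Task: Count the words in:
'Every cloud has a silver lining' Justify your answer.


Split into words: Every | cloud | has | a | silver | lining = 6 words.

6


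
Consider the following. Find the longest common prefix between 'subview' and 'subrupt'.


Compare from the start: 3 characters match: 'sub'. Mismatch at position 4: 'v' vs 'r'.

sub


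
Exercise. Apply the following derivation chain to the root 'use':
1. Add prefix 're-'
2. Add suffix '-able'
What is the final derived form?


Step 1: Add prefix 're-' to 'use' = 'reuse'
Step 2: Add suffix '-able' to 'reuse' = 'reusable'

reusable


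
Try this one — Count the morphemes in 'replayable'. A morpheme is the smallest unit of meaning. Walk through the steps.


Decomposition: re- (prefix) + play (root) + -able (suffix) = 3 morpheme(s)

3 morphemes


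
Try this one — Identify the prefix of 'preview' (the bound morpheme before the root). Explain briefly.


The word 'preview' = 'pre' (prefix) + 'view' (root). The prefix is 'pre'.

pre


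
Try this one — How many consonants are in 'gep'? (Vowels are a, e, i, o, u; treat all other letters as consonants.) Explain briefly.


Consonants in 'gep': g, p = 2 consonants.

2


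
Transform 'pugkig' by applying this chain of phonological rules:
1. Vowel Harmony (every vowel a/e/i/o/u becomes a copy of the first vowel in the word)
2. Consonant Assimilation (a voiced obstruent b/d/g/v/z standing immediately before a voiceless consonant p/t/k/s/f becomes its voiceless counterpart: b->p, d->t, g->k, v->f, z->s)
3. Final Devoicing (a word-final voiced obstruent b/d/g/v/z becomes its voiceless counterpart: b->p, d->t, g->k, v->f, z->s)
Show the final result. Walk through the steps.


Starting form: 'pugkig'
Rule 1: Vowel Harmony: all vowels become 'u' (matching first vowel). 'pugkig' -> 'pugkug'
Rule 2: Consonant Assimilation: voiced obstruent before voiceless consonant becomes voiceless ('gk' -> 'kk'). 'pugkug' -> 'pukkug'
Rule 3: Final Devoicing: word-final voiced obstruent 'g' becomes voiceless 'k'. 'pukkug' -> 'pukkuk'
Final form: 'pukkuk'

pukkuk


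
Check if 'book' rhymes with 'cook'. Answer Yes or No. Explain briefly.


Rime (stressed vowel + following sounds) of 'book': -ook = /ʊk/
Rime of 'cook': -ook = /ʊk/
/ʊk/ and /ʊk/ are the same ending sound, so the words rhyme.

Yes


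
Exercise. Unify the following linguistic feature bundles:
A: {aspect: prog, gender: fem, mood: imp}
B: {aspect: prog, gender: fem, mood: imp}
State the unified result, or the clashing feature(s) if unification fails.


Compare features:
aspect: A=prog vs B=prog -> unified: prog
gender: A=fem vs B=fem -> unified: fem
mood: A=imp vs B=imp -> unified: imp
No clashes found.

Unified: {aspect: prog, gender: fem, mood: imp}
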